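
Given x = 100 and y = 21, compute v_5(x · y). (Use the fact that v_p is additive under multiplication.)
v_5(2100) = 2

v_p(x) = 2 (factor: 100 = 5^2 · 4); v_p(y) = 0 (factor: 21 = 5^0 · 21). Additivity: v_p(xy) = v_p(x) + v_p(y) = 2 + 0 = 2. (Direct check: xy = 2100 = 5^2 · (84).)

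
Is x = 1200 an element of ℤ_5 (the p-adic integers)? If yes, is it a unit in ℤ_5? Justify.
x ∈ ℤ_5 but not a unit; v_5(x) = 2 > 0

ℤ_5 = {x ∈ ℚ_5 : v_5(x) ≥ 0} and ℤ_5^× = {x ∈ ℤ_5 : v_5(x) = 0}. Here v_5(1200) = v_5(num) − v_5(den) = 2; compare against these criteria.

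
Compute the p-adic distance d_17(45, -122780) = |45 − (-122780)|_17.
d_17(45, -122780) = 1/4913

Step 1 — x − y = 45 − (-122780) = 122825. Step 2 — v_17(122825) = 3 (factor: 122825 = (17^3 · 25); the sign does not affect v_p). Step 3 — |x − y|_17 = 17^{-3} = 1/4913.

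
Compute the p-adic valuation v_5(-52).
v_5(-52) = 0

v_5(n) is the largest exponent k such that 5^k divides n. Factor out: -52 = -5^0 · 52. (Sign doesn't affect v_p.) So v_5(-52) = 0.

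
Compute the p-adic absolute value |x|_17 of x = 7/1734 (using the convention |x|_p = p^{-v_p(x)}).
|7/1734|_17 = 289

Step 1 — compute v_17(x) by factoring powers of 17 out of the numerator and denominator: v_17(7/1734) = -2. Step 2 — apply |x|_p = p^{-v_p(x)} = 17^{2} = 289.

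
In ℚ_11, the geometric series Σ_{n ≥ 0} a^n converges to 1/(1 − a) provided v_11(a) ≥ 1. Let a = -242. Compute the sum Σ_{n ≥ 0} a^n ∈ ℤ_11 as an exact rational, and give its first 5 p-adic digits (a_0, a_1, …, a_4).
Σ a^n = 1/(1 − a) = 1/243;  first 5 digits = (1, 0, 9, 10, 3)

v_11(a) = 2 ≥ 1, so the series converges in ℤ_11 to 1/(1 − a) = 1/(1 − (-242)) = 1/243. Expand this rational in ℤ_11: compute digits iteratively via d_i = x_i mod 11, x_{i+1} = (x_i − d_i)/11. The first 5 digits are (1, 0, 9, 10, 3).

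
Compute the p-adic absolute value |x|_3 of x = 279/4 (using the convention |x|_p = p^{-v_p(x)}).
|279/4|_3 = 1/9

Step 1 — compute v_3(x) by factoring powers of 3 out of the numerator and denominator: v_3(279/4) = 2. Step 2 — apply |x|_p = p^{-v_p(x)} = 3^{-2} = 1/9.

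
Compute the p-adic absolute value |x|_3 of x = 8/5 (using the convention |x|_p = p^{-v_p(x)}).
|8/5|_3 = 1

Step 1 — compute v_3(x) by factoring powers of 3 out of the numerator and denominator: v_3(8/5) = 0. Step 2 — apply |x|_p = p^{-v_p(x)} = 3^{0} = 1.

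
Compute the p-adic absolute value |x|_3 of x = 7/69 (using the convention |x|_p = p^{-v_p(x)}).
|7/69|_3 = 3

Step 1 — compute v_3(x) by factoring powers of 3 out of the numerator and denominator: v_3(7/69) = -1. Step 2 — apply |x|_p = p^{-v_p(x)} = 3^{1} = 3.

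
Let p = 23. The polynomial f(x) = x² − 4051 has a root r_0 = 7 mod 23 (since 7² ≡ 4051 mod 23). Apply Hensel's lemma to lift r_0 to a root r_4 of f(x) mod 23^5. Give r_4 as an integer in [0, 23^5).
r_4 = 3828817 (mod 6436343)

Hensel's recurrence: r_{i+1} = r_i − f(r_i)·(f′(r_i))^{-1} mod 23^{i+2}, with f′(x) = 2x. Iterate:
  r_0 = 7 (mod 23)
  r_1 = 444 (mod 529)
  r_2 = 8379 (mod 12167)
  r_3 = 190884 (mod 279841)
  r_4 = 3828817 (mod 6436343)
Final: r_4 = 3828817, and one checks f(r_4) ≡ 0 mod 23^5.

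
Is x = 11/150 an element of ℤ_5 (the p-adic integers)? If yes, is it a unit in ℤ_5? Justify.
x ∉ ℤ_5 (v_5(x) = -2 < 0)

ℤ_5 = {x ∈ ℚ_5 : v_5(x) ≥ 0} and ℤ_5^× = {x ∈ ℤ_5 : v_5(x) = 0}. Here v_5(11/150) = v_5(num) − v_5(den) = -2; compare against these criteria.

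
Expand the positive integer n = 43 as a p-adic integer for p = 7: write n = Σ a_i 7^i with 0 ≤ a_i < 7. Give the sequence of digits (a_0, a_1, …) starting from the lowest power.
(a_0, a_1, …) = (1, 6)

Repeated division by 7 gives the digits low-to-high: 43 = 1 + 6·7^1. Digit sequence: (1, 6).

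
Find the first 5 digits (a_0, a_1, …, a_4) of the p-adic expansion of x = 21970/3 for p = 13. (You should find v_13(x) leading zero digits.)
(a_0, …, a_4) = (0, 0, 0, 12, 8)

v_13(21970/3) = 3, so a_0 = ... = a_2 = 0. Factor out: x = 13^3 · u with u = 10/3 a unit in ℤ_13. Expand u iteratively via a_{v+i} = u_i mod 13, u_{i+1} = (u_i − a_{v+i})/13:
  u_0 = 10/3;  a_3 = 12;  u_1 = (u_0 − 12)/13 = -2/3
  u_1 = -2/3;  a_4 = 8;  u_2 = (u_1 − 8)/13 = -2/3
Digits: (0, 0, 0, 12, 8).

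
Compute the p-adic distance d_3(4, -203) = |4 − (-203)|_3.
d_3(4, -203) = 1/9

Step 1 — x − y = 4 − (-203) = 207. Step 2 — v_3(207) = 2 (factor: 207 = (3^2 · 23); the sign does not affect v_p). Step 3 — |x − y|_3 = 3^{-2} = 1/9.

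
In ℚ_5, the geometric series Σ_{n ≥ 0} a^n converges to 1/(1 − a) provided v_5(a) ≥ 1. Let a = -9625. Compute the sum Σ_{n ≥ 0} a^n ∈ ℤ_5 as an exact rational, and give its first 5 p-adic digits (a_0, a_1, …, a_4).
Σ a^n = 1/(1 − a) = 1/9626;  first 5 digits = (1, 0, 0, 3, 4)

v_5(a) = 3 ≥ 1, so the series converges in ℤ_5 to 1/(1 − a) = 1/(1 − (-9625)) = 1/9626. Expand this rational in ℤ_5: compute digits iteratively via d_i = x_i mod 5, x_{i+1} = (x_i − d_i)/5. The first 5 digits are (1, 0, 0, 3, 4).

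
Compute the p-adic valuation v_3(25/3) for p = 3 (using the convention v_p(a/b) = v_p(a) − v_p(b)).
v_3(25/3) = -1

Factor powers of 3 from the numerator and denominator of the reduced fraction: 25 = 3^0 · 25 and 3 = 3^1 · 1. Apply v_p(a/b) = v_p(a) − v_p(b): v_3(25/3) = 0 − 1 = -1.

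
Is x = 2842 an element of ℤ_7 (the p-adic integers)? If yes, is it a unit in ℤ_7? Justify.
x ∈ ℤ_7 but not a unit; v_7(x) = 2 > 0

ℤ_7 = {x ∈ ℚ_7 : v_7(x) ≥ 0} and ℤ_7^× = {x ∈ ℤ_7 : v_7(x) = 0}. Here v_7(2842) = v_7(num) − v_7(den) = 2; compare against these criteria.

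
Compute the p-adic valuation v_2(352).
v_2(352) = 5

v_2(n) is the largest exponent k such that 2^k divides n. Factor out: 352 = 2^5 · 11. (Sign doesn't affect v_p.) So v_2(352) = 5.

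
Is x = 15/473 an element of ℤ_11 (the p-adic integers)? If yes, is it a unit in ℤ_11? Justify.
x ∉ ℤ_11 (v_11(x) = -1 < 0)

ℤ_11 = {x ∈ ℚ_11 : v_11(x) ≥ 0} and ℤ_11^× = {x ∈ ℤ_11 : v_11(x) = 0}. Here v_11(15/473) = v_11(num) − v_11(den) = -1; compare against these criteria.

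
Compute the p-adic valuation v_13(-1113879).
v_13(-1113879) = 5

v_13(n) is the largest exponent k such that 13^k divides n. Factor out: -1113879 = -13^5 · 3. (Sign doesn't affect v_p.) So v_13(-1113879) = 5.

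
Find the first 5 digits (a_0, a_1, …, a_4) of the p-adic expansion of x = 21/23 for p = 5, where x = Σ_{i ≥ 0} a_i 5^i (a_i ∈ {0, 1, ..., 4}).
(a_0, …, a_4) = (2, 0, 3, 2, 1)

v_5(21/23) = 0 (numerator and denominator both coprime to 5), so x ∈ ℤ_5^×. Compute digits iteratively via a_i = x_i mod 5, x_{i+1} = (x_i − a_i)/5, with x_0 = x:
  x_0 = 21/23;  a_0 = 2;  x_1 = (x_0 − 2)/5 = -5/23
  x_1 = -5/23;  a_1 = 0;  x_2 = (x_1 − 0)/5 = -1/23
  x_2 = -1/23;  a_2 = 3;  x_3 = (x_2 − 3)/5 = -14/23
  x_3 = -14/23;  a_3 = 2;  x_4 = (x_3 − 2)/5 = -12/23
  x_4 = -12/23;  a_4 = 1;  x_5 = (x_4 − 1)/5 = -7/23
Digits: (2, 0, 3, 2, 1).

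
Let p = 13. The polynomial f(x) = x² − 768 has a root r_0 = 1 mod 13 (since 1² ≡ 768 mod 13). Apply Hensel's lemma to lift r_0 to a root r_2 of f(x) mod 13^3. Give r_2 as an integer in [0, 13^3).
r_2 = 1821 (mod 2197)

Hensel's recurrence: r_{i+1} = r_i − f(r_i)·(f′(r_i))^{-1} mod 13^{i+2}, with f′(x) = 2x. Iterate:
  r_0 = 1 (mod 13)
  r_1 = 131 (mod 169)
  r_2 = 1821 (mod 2197)
Final: r_2 = 1821, and one checks f(r_2) ≡ 0 mod 13^3.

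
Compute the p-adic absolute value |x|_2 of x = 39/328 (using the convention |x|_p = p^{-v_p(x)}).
|39/328|_2 = 8

Step 1 — compute v_2(x) by factoring powers of 2 out of the numerator and denominator: v_2(39/328) = -3. Step 2 — apply |x|_p = p^{-v_p(x)} = 2^{3} = 8.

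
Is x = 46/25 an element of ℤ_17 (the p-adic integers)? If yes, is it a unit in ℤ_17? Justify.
x ∈ ℤ_17^× (unit); v_17(x) = 0

ℤ_17 = {x ∈ ℚ_17 : v_17(x) ≥ 0} and ℤ_17^× = {x ∈ ℤ_17 : v_17(x) = 0}. Here v_17(46/25) = v_17(num) − v_17(den) = 0; compare against these criteria.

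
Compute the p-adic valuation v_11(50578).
v_11(50578) = 3

v_11(n) is the largest exponent k such that 11^k divides n. Factor out: 50578 = 11^3 · 38. (Sign doesn't affect v_p.) So v_11(50578) = 3.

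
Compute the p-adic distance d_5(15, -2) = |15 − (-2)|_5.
d_5(15, -2) = 1

Step 1 — x − y = 15 − (-2) = 17. Step 2 — v_5(17) = 0 (factor: 17 = (5^0 · 17); the sign does not affect v_p). Step 3 — |x − y|_5 = 5^{0} = 1.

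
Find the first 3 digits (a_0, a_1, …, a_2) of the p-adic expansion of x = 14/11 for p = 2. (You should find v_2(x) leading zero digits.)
(a_0, …, a_2) = (0, 1, 0)

v_2(14/11) = 1, so a_0 = ... = a_0 = 0. Factor out: x = 2^1 · u with u = 7/11 a unit in ℤ_2. Expand u iteratively via a_{v+i} = u_i mod 2, u_{i+1} = (u_i − a_{v+i})/2:
  u_0 = 7/11;  a_1 = 1;  u_1 = (u_0 − 1)/2 = -2/11
  u_1 = -2/11;  a_2 = 0;  u_2 = (u_1 − 0)/2 = -1/11
Digits: (0, 1, 0).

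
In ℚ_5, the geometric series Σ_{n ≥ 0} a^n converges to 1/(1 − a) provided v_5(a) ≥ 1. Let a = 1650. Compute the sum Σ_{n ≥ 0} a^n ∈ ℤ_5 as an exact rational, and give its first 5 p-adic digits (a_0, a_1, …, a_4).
Σ a^n = 1/(1 − a) = -1/1649;  first 5 digits = (1, 0, 1, 3, 3)

v_5(a) = 2 ≥ 1, so the series converges in ℤ_5 to 1/(1 − a) = 1/(1 − 1650) = -1/1649. Expand this rational in ℤ_5: compute digits iteratively via d_i = x_i mod 5, x_{i+1} = (x_i − d_i)/5. The first 5 digits are (1, 0, 1, 3, 3).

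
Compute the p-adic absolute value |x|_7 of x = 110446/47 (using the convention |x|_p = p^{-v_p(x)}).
|110446/47|_7 = 1/2401

Step 1 — compute v_7(x) by factoring powers of 7 out of the numerator and denominator: v_7(110446/47) = 4. Step 2 — apply |x|_p = p^{-v_p(x)} = 7^{-4} = 1/2401.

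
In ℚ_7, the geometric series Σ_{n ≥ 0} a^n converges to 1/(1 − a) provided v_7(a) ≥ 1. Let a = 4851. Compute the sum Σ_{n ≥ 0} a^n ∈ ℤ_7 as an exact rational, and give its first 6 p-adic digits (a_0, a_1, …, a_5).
Σ a^n = 1/(1 − a) = -1/4850;  first 6 digits = (1, 0, 1, 0, 3, 0)

v_7(a) = 2 ≥ 1, so the series converges in ℤ_7 to 1/(1 − a) = 1/(1 − 4851) = -1/4850. Expand this rational in ℤ_7: compute digits iteratively via d_i = x_i mod 7, x_{i+1} = (x_i − d_i)/7. The first 6 digits are (1, 0, 1, 0, 3, 0).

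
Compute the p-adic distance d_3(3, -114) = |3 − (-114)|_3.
d_3(3, -114) = 1/9

Step 1 — x − y = 3 − (-114) = 117. Step 2 — v_3(117) = 2 (factor: 117 = (3^2 · 13); the sign does not affect v_p). Step 3 — |x − y|_3 = 3^{-2} = 1/9.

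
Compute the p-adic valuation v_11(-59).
v_11(-59) = 0

v_11(n) is the largest exponent k such that 11^k divides n. Factor out: -59 = -11^0 · 59. (Sign doesn't affect v_p.) So v_11(-59) = 0.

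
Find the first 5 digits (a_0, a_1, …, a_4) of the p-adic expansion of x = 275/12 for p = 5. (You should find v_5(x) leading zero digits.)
(a_0, …, a_4) = (0, 0, 3, 0, 2)

v_5(275/12) = 2, so a_0 = ... = a_1 = 0. Factor out: x = 5^2 · u with u = 11/12 a unit in ℤ_5. Expand u iteratively via a_{v+i} = u_i mod 5, u_{i+1} = (u_i − a_{v+i})/5:
  u_0 = 11/12;  a_2 = 3;  u_1 = (u_0 − 3)/5 = -5/12
  u_1 = -5/12;  a_3 = 0;  u_2 = (u_1 − 0)/5 = -1/12
  u_2 = -1/12;  a_4 = 2;  u_3 = (u_2 − 2)/5 = -5/12
Digits: (0, 0, 3, 0, 2).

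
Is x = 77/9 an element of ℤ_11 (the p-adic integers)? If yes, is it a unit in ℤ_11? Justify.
x ∈ ℤ_11 but not a unit; v_11(x) = 1 > 0

ℤ_11 = {x ∈ ℚ_11 : v_11(x) ≥ 0} and ℤ_11^× = {x ∈ ℤ_11 : v_11(x) = 0}. Here v_11(77/9) = v_11(num) − v_11(den) = 1; compare against these criteria.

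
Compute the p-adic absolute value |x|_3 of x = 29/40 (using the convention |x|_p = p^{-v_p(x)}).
|29/40|_3 = 1

Step 1 — compute v_3(x) by factoring powers of 3 out of the numerator and denominator: v_3(29/40) = 0. Step 2 — apply |x|_p = p^{-v_p(x)} = 3^{0} = 1.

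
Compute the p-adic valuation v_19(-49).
v_19(-49) = 0

v_19(n) is the largest exponent k such that 19^k divides n. Factor out: -49 = -19^0 · 49. (Sign doesn't affect v_p.) So v_19(-49) = 0.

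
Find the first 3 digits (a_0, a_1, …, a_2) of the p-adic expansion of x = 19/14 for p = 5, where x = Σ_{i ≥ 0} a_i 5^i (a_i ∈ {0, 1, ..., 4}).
(a_0, …, a_2) = (1, 4, 1)

v_5(19/14) = 0 (numerator and denominator both coprime to 5), so x ∈ ℤ_5^×. Compute digits iteratively via a_i = x_i mod 5, x_{i+1} = (x_i − a_i)/5, with x_0 = x:
  x_0 = 19/14;  a_0 = 1;  x_1 = (x_0 − 1)/5 = 1/14
  x_1 = 1/14;  a_1 = 4;  x_2 = (x_1 − 4)/5 = -11/14
  x_2 = -11/14;  a_2 = 1;  x_3 = (x_2 − 1)/5 = -5/14
Digits: (1, 4, 1).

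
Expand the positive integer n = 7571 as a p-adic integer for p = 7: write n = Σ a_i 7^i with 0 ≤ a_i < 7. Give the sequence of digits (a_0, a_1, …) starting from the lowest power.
(a_0, a_1, …) = (4, 3, 0, 1, 3)

Repeated division by 7 gives the digits low-to-high: 7571 = 4 + 3·7^1 + 1·7^3 + 3·7^4. Digit sequence: (4, 3, 0, 1, 3).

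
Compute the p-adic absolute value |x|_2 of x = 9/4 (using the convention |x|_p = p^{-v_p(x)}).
|9/4|_2 = 4

Step 1 — compute v_2(x) by factoring powers of 2 out of the numerator and denominator: v_2(9/4) = -2. Step 2 — apply |x|_p = p^{-v_p(x)} = 2^{2} = 4.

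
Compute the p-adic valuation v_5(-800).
v_5(-800) = 2

v_5(n) is the largest exponent k such that 5^k divides n. Factor out: -800 = -5^2 · 32. (Sign doesn't affect v_p.) So v_5(-800) = 2.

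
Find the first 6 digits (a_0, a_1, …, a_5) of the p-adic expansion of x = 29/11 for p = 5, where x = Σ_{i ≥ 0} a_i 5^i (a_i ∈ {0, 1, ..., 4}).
(a_0, …, a_5) = (4, 2, 0, 4, 1, 1)

v_5(29/11) = 0 (numerator and denominator both coprime to 5), so x ∈ ℤ_5^×. Compute digits iteratively via a_i = x_i mod 5, x_{i+1} = (x_i − a_i)/5, with x_0 = x:
  x_0 = 29/11;  a_0 = 4;  x_1 = (x_0 − 4)/5 = -3/11
  x_1 = -3/11;  a_1 = 2;  x_2 = (x_1 − 2)/5 = -5/11
  x_2 = -5/11;  a_2 = 0;  x_3 = (x_2 − 0)/5 = -1/11
  x_3 = -1/11;  a_3 = 4;  x_4 = (x_3 − 4)/5 = -9/11
  x_4 = -9/11;  a_4 = 1;  x_5 = (x_4 − 1)/5 = -4/11
  x_5 = -4/11;  a_5 = 1;  x_6 = (x_5 − 1)/5 = -3/11
Digits: (4, 2, 0, 4, 1, 1).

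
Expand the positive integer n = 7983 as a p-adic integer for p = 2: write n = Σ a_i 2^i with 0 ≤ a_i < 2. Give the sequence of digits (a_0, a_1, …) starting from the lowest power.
(a_0, a_1, …) = (1, 1, 1, 1, 0, 1, 0, 0, 1, 1, 1, 1, 1)

Repeated division by 2 gives the digits low-to-high: 7983 = 1 + 1·2^1 + 1·2^2 + 1·2^3 + 1·2^5 + 1·2^8 + 1·2^9 + 1·2^10 + 1·2^11 + 1·2^12. Digit sequence: (1, 1, 1, 1, 0, 1, 0, 0, 1, 1, 1, 1, 1).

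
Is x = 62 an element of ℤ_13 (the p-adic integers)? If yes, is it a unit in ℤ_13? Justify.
x ∈ ℤ_13^× (unit); v_13(x) = 0

ℤ_13 = {x ∈ ℚ_13 : v_13(x) ≥ 0} and ℤ_13^× = {x ∈ ℤ_13 : v_13(x) = 0}. Here v_13(62) = v_13(num) − v_13(den) = 0; compare against these criteria.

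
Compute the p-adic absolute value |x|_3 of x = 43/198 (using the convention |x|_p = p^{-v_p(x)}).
|43/198|_3 = 9

Step 1 — compute v_3(x) by factoring powers of 3 out of the numerator and denominator: v_3(43/198) = -2. Step 2 — apply |x|_p = p^{-v_p(x)} = 3^{2} = 9.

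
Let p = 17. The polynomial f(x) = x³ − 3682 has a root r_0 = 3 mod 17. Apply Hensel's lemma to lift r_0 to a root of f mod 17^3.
r_2 = 3692 (mod 4913)

Hensel: r_{i+1} = r_i − f(r_i)/f′(r_i) mod 17^{i+2}, where f′(x) = 3x². Iterate:
  r_0 = 3 (mod 17)
  r_1 = 224 (mod 289)
  r_2 = 3692 (mod 4913)
Final: r = 3692 with f(r) ≡ 0 mod 17^3.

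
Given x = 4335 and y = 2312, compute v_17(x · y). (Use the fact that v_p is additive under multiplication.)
v_17(10022520) = 4

v_p(x) = 2 (factor: 4335 = 17^2 · 15); v_p(y) = 2 (factor: 2312 = 17^2 · 8). Additivity: v_p(xy) = v_p(x) + v_p(y) = 2 + 2 = 4. (Direct check: xy = 10022520 = 17^4 · (120).)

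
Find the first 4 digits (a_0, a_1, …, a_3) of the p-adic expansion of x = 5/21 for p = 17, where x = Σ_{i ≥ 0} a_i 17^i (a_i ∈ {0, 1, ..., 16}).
(a_0, …, a_3) = (14, 0, 4, 3)

v_17(5/21) = 0 (numerator and denominator both coprime to 17), so x ∈ ℤ_17^×. Compute digits iteratively via a_i = x_i mod 17, x_{i+1} = (x_i − a_i)/17, with x_0 = x:
  x_0 = 5/21;  a_0 = 14;  x_1 = (x_0 − 14)/17 = -17/21
  x_1 = -17/21;  a_1 = 0;  x_2 = (x_1 − 0)/17 = -1/21
  x_2 = -1/21;  a_2 = 4;  x_3 = (x_2 − 4)/17 = -5/21
  x_3 = -5/21;  a_3 = 3;  x_4 = (x_3 − 3)/17 = -4/21
Digits: (14, 0, 4, 3).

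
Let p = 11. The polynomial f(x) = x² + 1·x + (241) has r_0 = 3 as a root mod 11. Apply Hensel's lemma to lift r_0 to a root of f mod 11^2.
r_1 = 36 (mod 121)

Hensel: r_{i+1} = r_i − f(r_i)·(f′(r_i))^{-1} mod 11^{i+2}, f′(x) = 2x + 1. Iterate:
  r_0 = 3 (mod 11)
  r_1 = 36 (mod 121)
Final: r = 36 satisfies f(r) ≡ 0 mod 11^2.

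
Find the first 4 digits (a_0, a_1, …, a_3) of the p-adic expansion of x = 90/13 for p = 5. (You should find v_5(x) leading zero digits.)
(a_0, …, a_3) = (0, 1, 2, 0)

v_5(90/13) = 1, so a_0 = ... = a_0 = 0. Factor out: x = 5^1 · u with u = 18/13 a unit in ℤ_5. Expand u iteratively via a_{v+i} = u_i mod 5, u_{i+1} = (u_i − a_{v+i})/5:
  u_0 = 18/13;  a_1 = 1;  u_1 = (u_0 − 1)/5 = 1/13
  u_1 = 1/13;  a_2 = 2;  u_2 = (u_1 − 2)/5 = -5/13
  u_2 = -5/13;  a_3 = 0;  u_3 = (u_2 − 0)/5 = -1/13
Digits: (0, 1, 2, 0).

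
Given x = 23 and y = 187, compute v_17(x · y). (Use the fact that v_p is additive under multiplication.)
v_17(4301) = 1

v_p(x) = 0 (factor: 23 = 17^0 · 23); v_p(y) = 1 (factor: 187 = 17^1 · 11). Additivity: v_p(xy) = v_p(x) + v_p(y) = 0 + 1 = 1. (Direct check: xy = 4301 = 17^1 · (253).)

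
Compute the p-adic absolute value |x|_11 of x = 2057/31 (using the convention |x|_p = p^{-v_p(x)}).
|2057/31|_11 = 1/121

Step 1 — compute v_11(x) by factoring powers of 11 out of the numerator and denominator: v_11(2057/31) = 2. Step 2 — apply |x|_p = p^{-v_p(x)} = 11^{-2} = 1/121.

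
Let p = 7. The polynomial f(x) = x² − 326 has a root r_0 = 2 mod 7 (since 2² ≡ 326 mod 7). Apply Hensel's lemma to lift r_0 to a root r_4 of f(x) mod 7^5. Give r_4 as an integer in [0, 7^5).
r_4 = 2557 (mod 16807)

Hensel's recurrence: r_{i+1} = r_i − f(r_i)·(f′(r_i))^{-1} mod 7^{i+2}, with f′(x) = 2x. Iterate:
  r_0 = 2 (mod 7)
  r_1 = 9 (mod 49)
  r_2 = 156 (mod 343)
  r_3 = 156 (mod 2401)
  r_4 = 2557 (mod 16807)
Final: r_4 = 2557, and one checks f(r_4) ≡ 0 mod 7^5.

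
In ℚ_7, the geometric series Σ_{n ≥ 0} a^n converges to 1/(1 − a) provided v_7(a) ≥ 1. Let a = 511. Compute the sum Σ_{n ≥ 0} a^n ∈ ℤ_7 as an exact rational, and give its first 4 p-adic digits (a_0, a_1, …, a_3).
Σ a^n = 1/(1 − a) = -1/510;  first 4 digits = (1, 3, 5, 5)

v_7(a) = 1 ≥ 1, so the series converges in ℤ_7 to 1/(1 − a) = 1/(1 − 511) = -1/510. Expand this rational in ℤ_7: compute digits iteratively via d_i = x_i mod 7, x_{i+1} = (x_i − d_i)/7. The first 4 digits are (1, 3, 5, 5).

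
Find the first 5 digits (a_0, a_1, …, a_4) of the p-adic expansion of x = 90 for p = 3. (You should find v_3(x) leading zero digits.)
(a_0, …, a_4) = (0, 0, 1, 0, 1)

v_3(90) = 2, so a_0 = ... = a_1 = 0. Factor out: x = 3^2 · u with u = 10 a unit in ℤ_3. Expand u iteratively via a_{v+i} = u_i mod 3, u_{i+1} = (u_i − a_{v+i})/3:
  u_0 = 10;  a_2 = 1;  u_1 = (u_0 − 1)/3 = 3
  u_1 = 3;  a_3 = 0;  u_2 = (u_1 − 0)/3 = 1
  u_2 = 1;  a_4 = 1;  u_3 = (u_2 − 1)/3 = 0
Digits: (0, 0, 1, 0, 1).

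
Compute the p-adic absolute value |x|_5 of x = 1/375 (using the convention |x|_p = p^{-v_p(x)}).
|1/375|_5 = 125

Step 1 — compute v_5(x) by factoring powers of 5 out of the numerator and denominator: v_5(1/375) = -3. Step 2 — apply |x|_p = p^{-v_p(x)} = 5^{3} = 125.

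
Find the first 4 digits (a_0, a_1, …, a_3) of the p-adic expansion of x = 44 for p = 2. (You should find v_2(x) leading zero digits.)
(a_0, …, a_3) = (0, 0, 1, 1)

v_2(44) = 2, so a_0 = ... = a_1 = 0. Factor out: x = 2^2 · u with u = 11 a unit in ℤ_2. Expand u iteratively via a_{v+i} = u_i mod 2, u_{i+1} = (u_i − a_{v+i})/2:
  u_0 = 11;  a_2 = 1;  u_1 = (u_0 − 1)/2 = 5
  u_1 = 5;  a_3 = 1;  u_2 = (u_1 − 1)/2 = 2
Digits: (0, 0, 1, 1).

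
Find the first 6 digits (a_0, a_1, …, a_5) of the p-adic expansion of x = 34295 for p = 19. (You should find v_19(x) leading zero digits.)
(a_0, …, a_5) = (0, 0, 0, 5, 0, 0)

v_19(34295) = 3, so a_0 = ... = a_2 = 0. Factor out: x = 19^3 · u with u = 5 a unit in ℤ_19. Expand u iteratively via a_{v+i} = u_i mod 19, u_{i+1} = (u_i − a_{v+i})/19:
  u_0 = 5;  a_3 = 5;  u_1 = (u_0 − 5)/19 = 0
  u_1 = 0;  a_4 = 0;  u_2 = (u_1 − 0)/19 = 0
  u_2 = 0;  a_5 = 0;  u_3 = (u_2 − 0)/19 = 0
Digits: (0, 0, 0, 5, 0, 0).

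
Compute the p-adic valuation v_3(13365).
v_3(13365) = 5

v_3(n) is the largest exponent k such that 3^k divides n. Factor out: 13365 = 3^5 · 55. (Sign doesn't affect v_p.) So v_3(13365) = 5.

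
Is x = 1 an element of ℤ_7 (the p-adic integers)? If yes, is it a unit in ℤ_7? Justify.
x ∈ ℤ_7^× (unit); v_7(x) = 0

ℤ_7 = {x ∈ ℚ_7 : v_7(x) ≥ 0} and ℤ_7^× = {x ∈ ℤ_7 : v_7(x) = 0}. Here v_7(1) = v_7(num) − v_7(den) = 0; compare against these criteria.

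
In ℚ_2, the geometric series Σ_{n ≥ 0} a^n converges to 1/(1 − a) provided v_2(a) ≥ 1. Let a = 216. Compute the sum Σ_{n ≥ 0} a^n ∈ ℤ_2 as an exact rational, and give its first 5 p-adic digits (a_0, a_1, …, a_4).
Σ a^n = 1/(1 − a) = -1/215;  first 5 digits = (1, 0, 0, 1, 1)

v_2(a) = 3 ≥ 1, so the series converges in ℤ_2 to 1/(1 − a) = 1/(1 − 216) = -1/215. Expand this rational in ℤ_2: compute digits iteratively via d_i = x_i mod 2, x_{i+1} = (x_i − d_i)/2. The first 5 digits are (1, 0, 0, 1, 1).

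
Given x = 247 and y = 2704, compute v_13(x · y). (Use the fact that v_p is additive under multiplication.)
v_13(667888) = 3

v_p(x) = 1 (factor: 247 = 13^1 · 19); v_p(y) = 2 (factor: 2704 = 13^2 · 16). Additivity: v_p(xy) = v_p(x) + v_p(y) = 1 + 2 = 3. (Direct check: xy = 667888 = 13^3 · (304).)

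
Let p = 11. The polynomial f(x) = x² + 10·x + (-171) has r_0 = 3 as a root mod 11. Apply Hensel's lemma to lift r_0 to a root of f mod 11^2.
r_1 = 102 (mod 121)

Hensel: r_{i+1} = r_i − f(r_i)·(f′(r_i))^{-1} mod 11^{i+2}, f′(x) = 2x + 10. Iterate:
  r_0 = 3 (mod 11)
  r_1 = 102 (mod 121)
Final: r = 102 satisfies f(r) ≡ 0 mod 11^2.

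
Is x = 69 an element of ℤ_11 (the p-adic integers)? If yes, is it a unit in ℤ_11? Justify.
x ∈ ℤ_11^× (unit); v_11(x) = 0

ℤ_11 = {x ∈ ℚ_11 : v_11(x) ≥ 0} and ℤ_11^× = {x ∈ ℤ_11 : v_11(x) = 0}. Here v_11(69) = v_11(num) − v_11(den) = 0; compare against these criteria.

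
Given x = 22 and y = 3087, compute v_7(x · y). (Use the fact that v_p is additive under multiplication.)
v_7(67914) = 3

v_p(x) = 0 (factor: 22 = 7^0 · 22); v_p(y) = 3 (factor: 3087 = 7^3 · 9). Additivity: v_p(xy) = v_p(x) + v_p(y) = 0 + 3 = 3. (Direct check: xy = 67914 = 7^3 · (198).)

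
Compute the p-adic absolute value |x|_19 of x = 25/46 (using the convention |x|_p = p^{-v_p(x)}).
|25/46|_19 = 1

Step 1 — compute v_19(x) by factoring powers of 19 out of the numerator and denominator: v_19(25/46) = 0. Step 2 — apply |x|_p = p^{-v_p(x)} = 19^{0} = 1.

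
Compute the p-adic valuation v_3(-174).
v_3(-174) = 1

v_3(n) is the largest exponent k such that 3^k divides n. Factor out: -174 = -3^1 · 58. (Sign doesn't affect v_p.) So v_3(-174) = 1.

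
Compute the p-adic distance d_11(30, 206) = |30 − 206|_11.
d_11(30, 206) = 1/11

Step 1 — x − y = 30 − 206 = -176. Step 2 — v_11(-176) = 1 (factor: -176 = −(11^1 · 16); the sign does not affect v_p). Step 3 — |x − y|_11 = 11^{-1} = 1/11.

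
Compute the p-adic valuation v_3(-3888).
v_3(-3888) = 5

v_3(n) is the largest exponent k such that 3^k divides n. Factor out: -3888 = -3^5 · 16. (Sign doesn't affect v_p.) So v_3(-3888) = 5.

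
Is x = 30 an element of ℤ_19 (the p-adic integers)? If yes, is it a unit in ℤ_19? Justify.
x ∈ ℤ_19^× (unit); v_19(x) = 0

ℤ_19 = {x ∈ ℚ_19 : v_19(x) ≥ 0} and ℤ_19^× = {x ∈ ℤ_19 : v_19(x) = 0}. Here v_19(30) = v_19(num) − v_19(den) = 0; compare against these criteria.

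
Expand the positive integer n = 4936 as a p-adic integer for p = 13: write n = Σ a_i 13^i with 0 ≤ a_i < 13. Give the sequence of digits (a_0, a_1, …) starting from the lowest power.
(a_0, a_1, …) = (9, 2, 3, 2)

Repeated division by 13 gives the digits low-to-high: 4936 = 9 + 2·13^1 + 3·13^2 + 2·13^3. Digit sequence: (9, 2, 3, 2).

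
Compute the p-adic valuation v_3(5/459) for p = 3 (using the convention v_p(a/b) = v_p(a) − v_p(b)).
v_3(5/459) = -3

Factor powers of 3 from the numerator and denominator of the reduced fraction: 5 = 3^0 · 5 and 459 = 3^3 · 17. Apply v_p(a/b) = v_p(a) − v_p(b): v_3(5/459) = 0 − 3 = -3.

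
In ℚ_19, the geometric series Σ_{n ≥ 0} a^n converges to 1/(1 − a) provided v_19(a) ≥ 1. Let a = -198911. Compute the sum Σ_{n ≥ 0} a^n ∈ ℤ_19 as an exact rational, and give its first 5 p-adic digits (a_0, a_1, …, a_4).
Σ a^n = 1/(1 − a) = 1/198912;  first 5 digits = (1, 0, 0, 9, 17)

v_19(a) = 3 ≥ 1, so the series converges in ℤ_19 to 1/(1 − a) = 1/(1 − (-198911)) = 1/198912. Expand this rational in ℤ_19: compute digits iteratively via d_i = x_i mod 19, x_{i+1} = (x_i − d_i)/19. The first 5 digits are (1, 0, 0, 9, 17).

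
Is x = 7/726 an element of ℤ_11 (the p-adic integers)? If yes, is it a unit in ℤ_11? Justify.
x ∉ ℤ_11 (v_11(x) = -2 < 0)

ℤ_11 = {x ∈ ℚ_11 : v_11(x) ≥ 0} and ℤ_11^× = {x ∈ ℤ_11 : v_11(x) = 0}. Here v_11(7/726) = v_11(num) − v_11(den) = -2; compare against these criteria.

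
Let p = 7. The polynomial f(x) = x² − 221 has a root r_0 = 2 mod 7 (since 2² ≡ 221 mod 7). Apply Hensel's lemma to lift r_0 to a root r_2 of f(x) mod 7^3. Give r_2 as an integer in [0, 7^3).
r_2 = 44 (mod 343)

Hensel's recurrence: r_{i+1} = r_i − f(r_i)·(f′(r_i))^{-1} mod 7^{i+2}, with f′(x) = 2x. Iterate:
  r_0 = 2 (mod 7)
  r_1 = 44 (mod 49)
  r_2 = 44 (mod 343)
Final: r_2 = 44, and one checks f(r_2) ≡ 0 mod 7^3.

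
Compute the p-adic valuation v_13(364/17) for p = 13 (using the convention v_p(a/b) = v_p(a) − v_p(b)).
v_13(364/17) = 1

Factor powers of 13 from the numerator and denominator of the reduced fraction: 364 = 13^1 · 28 and 17 = 13^0 · 17. Apply v_p(a/b) = v_p(a) − v_p(b): v_13(364/17) = 1 − 0 = 1.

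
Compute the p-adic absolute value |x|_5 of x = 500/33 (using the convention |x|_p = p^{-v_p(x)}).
|500/33|_5 = 1/125

Step 1 — compute v_5(x) by factoring powers of 5 out of the numerator and denominator: v_5(500/33) = 3. Step 2 — apply |x|_p = p^{-v_p(x)} = 5^{-3} = 1/125.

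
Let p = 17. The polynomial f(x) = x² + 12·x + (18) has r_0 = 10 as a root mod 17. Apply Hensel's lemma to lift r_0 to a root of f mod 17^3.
r_2 = 1863 (mod 4913)

Hensel: r_{i+1} = r_i − f(r_i)·(f′(r_i))^{-1} mod 17^{i+2}, f′(x) = 2x + 12. Iterate:
  r_0 = 10 (mod 17)
  r_1 = 129 (mod 289)
  r_2 = 1863 (mod 4913)
Final: r = 1863 satisfies f(r) ≡ 0 mod 17^3.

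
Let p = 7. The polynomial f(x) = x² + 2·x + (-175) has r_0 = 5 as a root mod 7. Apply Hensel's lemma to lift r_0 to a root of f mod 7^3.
r_2 = 180 (mod 343)

Hensel: r_{i+1} = r_i − f(r_i)·(f′(r_i))^{-1} mod 7^{i+2}, f′(x) = 2x + 2. Iterate:
  r_0 = 5 (mod 7)
  r_1 = 33 (mod 49)
  r_2 = 180 (mod 343)
Final: r = 180 satisfies f(r) ≡ 0 mod 7^3.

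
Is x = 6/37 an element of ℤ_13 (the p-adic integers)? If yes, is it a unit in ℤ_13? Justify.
x ∈ ℤ_13^× (unit); v_13(x) = 0

ℤ_13 = {x ∈ ℚ_13 : v_13(x) ≥ 0} and ℤ_13^× = {x ∈ ℤ_13 : v_13(x) = 0}. Here v_13(6/37) = v_13(num) − v_13(den) = 0; compare against these criteria.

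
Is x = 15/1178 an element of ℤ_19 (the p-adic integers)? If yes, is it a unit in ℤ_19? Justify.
x ∉ ℤ_19 (v_19(x) = -1 < 0)

ℤ_19 = {x ∈ ℚ_19 : v_19(x) ≥ 0} and ℤ_19^× = {x ∈ ℤ_19 : v_19(x) = 0}. Here v_19(15/1178) = v_19(num) − v_19(den) = -1; compare against these criteria.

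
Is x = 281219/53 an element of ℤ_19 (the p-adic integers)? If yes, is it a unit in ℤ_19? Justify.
x ∈ ℤ_19 but not a unit; v_19(x) = 3 > 0

ℤ_19 = {x ∈ ℚ_19 : v_19(x) ≥ 0} and ℤ_19^× = {x ∈ ℤ_19 : v_19(x) = 0}. Here v_19(281219/53) = v_19(num) − v_19(den) = 3; compare against these criteria.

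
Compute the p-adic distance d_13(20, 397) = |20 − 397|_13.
d_13(20, 397) = 1/13

Step 1 — x − y = 20 − 397 = -377. Step 2 — v_13(-377) = 1 (factor: -377 = −(13^1 · 29); the sign does not affect v_p). Step 3 — |x − y|_13 = 13^{-1} = 1/13.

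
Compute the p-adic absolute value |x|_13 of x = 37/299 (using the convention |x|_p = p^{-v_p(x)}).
|37/299|_13 = 13

Step 1 — compute v_13(x) by factoring powers of 13 out of the numerator and denominator: v_13(37/299) = -1. Step 2 — apply |x|_p = p^{-v_p(x)} = 13^{1} = 13.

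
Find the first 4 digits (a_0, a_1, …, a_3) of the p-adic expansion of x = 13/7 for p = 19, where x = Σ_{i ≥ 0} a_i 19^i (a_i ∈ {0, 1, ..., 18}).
(a_0, …, a_3) = (10, 5, 16, 10)

v_19(13/7) = 0 (numerator and denominator both coprime to 19), so x ∈ ℤ_19^×. Compute digits iteratively via a_i = x_i mod 19, x_{i+1} = (x_i − a_i)/19, with x_0 = x:
  x_0 = 13/7;  a_0 = 10;  x_1 = (x_0 − 10)/19 = -3/7
  x_1 = -3/7;  a_1 = 5;  x_2 = (x_1 − 5)/19 = -2/7
  x_2 = -2/7;  a_2 = 16;  x_3 = (x_2 − 16)/19 = -6/7
  x_3 = -6/7;  a_3 = 10;  x_4 = (x_3 − 10)/19 = -4/7
Digits: (10, 5, 16, 10).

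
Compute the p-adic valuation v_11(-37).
v_11(-37) = 0

v_11(n) is the largest exponent k such that 11^k divides n. Factor out: -37 = -11^0 · 37. (Sign doesn't affect v_p.) So v_11(-37) = 0.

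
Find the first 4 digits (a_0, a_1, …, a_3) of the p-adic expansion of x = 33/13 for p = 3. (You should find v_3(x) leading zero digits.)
(a_0, …, a_3) = (0, 2, 1, 0)

v_3(33/13) = 1, so a_0 = ... = a_0 = 0. Factor out: x = 3^1 · u with u = 11/13 a unit in ℤ_3. Expand u iteratively via a_{v+i} = u_i mod 3, u_{i+1} = (u_i − a_{v+i})/3:
  u_0 = 11/13;  a_1 = 2;  u_1 = (u_0 − 2)/3 = -5/13
  u_1 = -5/13;  a_2 = 1;  u_2 = (u_1 − 1)/3 = -6/13
  u_2 = -6/13;  a_3 = 0;  u_3 = (u_2 − 0)/3 = -2/13
Digits: (0, 2, 1, 0).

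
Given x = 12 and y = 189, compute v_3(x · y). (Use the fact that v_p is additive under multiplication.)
v_3(2268) = 4

v_p(x) = 1 (factor: 12 = 3^1 · 4); v_p(y) = 3 (factor: 189 = 3^3 · 7). Additivity: v_p(xy) = v_p(x) + v_p(y) = 1 + 3 = 4. (Direct check: xy = 2268 = 3^4 · (28).)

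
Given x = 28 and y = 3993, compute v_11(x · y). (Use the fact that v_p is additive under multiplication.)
v_11(111804) = 3

v_p(x) = 0 (factor: 28 = 11^0 · 28); v_p(y) = 3 (factor: 3993 = 11^3 · 3). Additivity: v_p(xy) = v_p(x) + v_p(y) = 0 + 3 = 3. (Direct check: xy = 111804 = 11^3 · (84).)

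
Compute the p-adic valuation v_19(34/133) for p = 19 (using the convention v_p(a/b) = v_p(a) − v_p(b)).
v_19(34/133) = -1

Factor powers of 19 from the numerator and denominator of the reduced fraction: 34 = 19^0 · 34 and 133 = 19^1 · 7. Apply v_p(a/b) = v_p(a) − v_p(b): v_19(34/133) = 0 − 1 = -1.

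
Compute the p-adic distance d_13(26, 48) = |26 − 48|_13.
d_13(26, 48) = 1

Step 1 — x − y = 26 − 48 = -22. Step 2 — v_13(-22) = 0 (factor: -22 = −(13^0 · 22); the sign does not affect v_p). Step 3 — |x − y|_13 = 13^{0} = 1.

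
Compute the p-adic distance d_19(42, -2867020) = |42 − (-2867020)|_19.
d_19(42, -2867020) = 1/130321

Step 1 — x − y = 42 − (-2867020) = 2867062. Step 2 — v_19(2867062) = 4 (factor: 2867062 = (19^4 · 22); the sign does not affect v_p). Step 3 — |x − y|_19 = 19^{-4} = 1/130321.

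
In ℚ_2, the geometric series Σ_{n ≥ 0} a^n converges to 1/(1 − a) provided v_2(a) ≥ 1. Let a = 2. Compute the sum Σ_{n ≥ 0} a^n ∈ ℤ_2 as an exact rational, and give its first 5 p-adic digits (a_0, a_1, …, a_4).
Σ a^n = 1/(1 − a) = -1;  first 5 digits = (1, 1, 1, 1, 1)

v_2(a) = 1 ≥ 1, so the series converges in ℤ_2 to 1/(1 − a) = 1/(1 − 2) = -1. Expand this rational in ℤ_2: compute digits iteratively via d_i = x_i mod 2, x_{i+1} = (x_i − d_i)/2. The first 5 digits are (1, 1, 1, 1, 1).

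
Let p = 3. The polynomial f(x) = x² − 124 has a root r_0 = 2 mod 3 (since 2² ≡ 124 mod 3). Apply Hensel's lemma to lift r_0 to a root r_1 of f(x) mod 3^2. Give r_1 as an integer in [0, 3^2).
r_1 = 5 (mod 9)

Hensel's recurrence: r_{i+1} = r_i − f(r_i)·(f′(r_i))^{-1} mod 3^{i+2}, with f′(x) = 2x. Iterate:
  r_0 = 2 (mod 3)
  r_1 = 5 (mod 9)
Final: r_1 = 5, and one checks f(r_1) ≡ 0 mod 3^2.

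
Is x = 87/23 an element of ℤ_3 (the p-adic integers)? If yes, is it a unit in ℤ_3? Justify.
x ∈ ℤ_3 but not a unit; v_3(x) = 1 > 0

ℤ_3 = {x ∈ ℚ_3 : v_3(x) ≥ 0} and ℤ_3^× = {x ∈ ℤ_3 : v_3(x) = 0}. Here v_3(87/23) = v_3(num) − v_3(den) = 1; compare against these criteria.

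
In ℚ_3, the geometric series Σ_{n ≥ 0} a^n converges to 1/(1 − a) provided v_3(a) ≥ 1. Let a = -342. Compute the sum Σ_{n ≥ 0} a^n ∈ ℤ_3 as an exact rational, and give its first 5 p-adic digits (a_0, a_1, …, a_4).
Σ a^n = 1/(1 − a) = 1/343;  first 5 digits = (1, 0, 1, 2, 2)

v_3(a) = 2 ≥ 1, so the series converges in ℤ_3 to 1/(1 − a) = 1/(1 − (-342)) = 1/343. Expand this rational in ℤ_3: compute digits iteratively via d_i = x_i mod 3, x_{i+1} = (x_i − d_i)/3. The first 5 digits are (1, 0, 1, 2, 2).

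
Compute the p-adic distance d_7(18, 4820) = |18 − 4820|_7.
d_7(18, 4820) = 1/2401

Step 1 — x − y = 18 − 4820 = -4802. Step 2 — v_7(-4802) = 4 (factor: -4802 = −(7^4 · 2); the sign does not affect v_p). Step 3 — |x − y|_7 = 7^{-4} = 1/2401.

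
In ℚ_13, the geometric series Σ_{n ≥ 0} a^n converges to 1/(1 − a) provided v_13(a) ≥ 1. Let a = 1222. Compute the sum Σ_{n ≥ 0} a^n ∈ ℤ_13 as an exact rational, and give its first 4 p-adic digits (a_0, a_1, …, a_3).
Σ a^n = 1/(1 − a) = -1/1221;  first 4 digits = (1, 3, 3, 5)

v_13(a) = 1 ≥ 1, so the series converges in ℤ_13 to 1/(1 − a) = 1/(1 − 1222) = -1/1221. Expand this rational in ℤ_13: compute digits iteratively via d_i = x_i mod 13, x_{i+1} = (x_i − d_i)/13. The first 4 digits are (1, 3, 3, 5).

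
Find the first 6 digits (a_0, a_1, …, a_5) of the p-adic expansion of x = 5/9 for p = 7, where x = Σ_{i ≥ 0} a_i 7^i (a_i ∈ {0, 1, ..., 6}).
(a_0, …, a_5) = (6, 0, 3, 5, 0, 3)

v_7(5/9) = 0 (numerator and denominator both coprime to 7), so x ∈ ℤ_7^×. Compute digits iteratively via a_i = x_i mod 7, x_{i+1} = (x_i − a_i)/7, with x_0 = x:
  x_0 = 5/9;  a_0 = 6;  x_1 = (x_0 − 6)/7 = -7/9
  x_1 = -7/9;  a_1 = 0;  x_2 = (x_1 − 0)/7 = -1/9
  x_2 = -1/9;  a_2 = 3;  x_3 = (x_2 − 3)/7 = -4/9
  x_3 = -4/9;  a_3 = 5;  x_4 = (x_3 − 5)/7 = -7/9
  x_4 = -7/9;  a_4 = 0;  x_5 = (x_4 − 0)/7 = -1/9
  x_5 = -1/9;  a_5 = 3;  x_6 = (x_5 − 3)/7 = -4/9
Digits: (6, 0, 3, 5, 0, 3).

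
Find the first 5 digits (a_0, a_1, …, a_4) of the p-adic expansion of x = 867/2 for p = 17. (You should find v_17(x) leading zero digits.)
(a_0, …, a_4) = (0, 0, 10, 8, 8)

v_17(867/2) = 2, so a_0 = ... = a_1 = 0. Factor out: x = 17^2 · u with u = 3/2 a unit in ℤ_17. Expand u iteratively via a_{v+i} = u_i mod 17, u_{i+1} = (u_i − a_{v+i})/17:
  u_0 = 3/2;  a_2 = 10;  u_1 = (u_0 − 10)/17 = -1/2
  u_1 = -1/2;  a_3 = 8;  u_2 = (u_1 − 8)/17 = -1/2
  u_2 = -1/2;  a_4 = 8;  u_3 = (u_2 − 8)/17 = -1/2
Digits: (0, 0, 10, 8, 8).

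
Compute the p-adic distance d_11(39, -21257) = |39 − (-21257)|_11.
d_11(39, -21257) = 1/1331

Step 1 — x − y = 39 − (-21257) = 21296. Step 2 — v_11(21296) = 3 (factor: 21296 = (11^3 · 16); the sign does not affect v_p). Step 3 — |x − y|_11 = 11^{-3} = 1/1331.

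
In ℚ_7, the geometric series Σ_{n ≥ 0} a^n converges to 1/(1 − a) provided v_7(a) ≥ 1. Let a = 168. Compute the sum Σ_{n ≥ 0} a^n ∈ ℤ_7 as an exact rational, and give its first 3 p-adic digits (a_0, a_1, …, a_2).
Σ a^n = 1/(1 − a) = -1/167;  first 3 digits = (1, 3, 5)

v_7(a) = 1 ≥ 1, so the series converges in ℤ_7 to 1/(1 − a) = 1/(1 − 168) = -1/167. Expand this rational in ℤ_7: compute digits iteratively via d_i = x_i mod 7, x_{i+1} = (x_i − d_i)/7. The first 3 digits are (1, 3, 5).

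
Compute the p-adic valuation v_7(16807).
v_7(16807) = 5

v_7(n) is the largest exponent k such that 7^k divides n. Factor out: 16807 = 7^5 · 1. (Sign doesn't affect v_p.) So v_7(16807) = 5.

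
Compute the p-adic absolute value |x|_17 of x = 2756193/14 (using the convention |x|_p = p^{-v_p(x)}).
|2756193/14|_17 = 1/83521

Step 1 — compute v_17(x) by factoring powers of 17 out of the numerator and denominator: v_17(2756193/14) = 4. Step 2 — apply |x|_p = p^{-v_p(x)} = 17^{-4} = 1/83521.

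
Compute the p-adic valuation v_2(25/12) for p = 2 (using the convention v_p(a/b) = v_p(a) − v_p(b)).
v_2(25/12) = -2

Factor powers of 2 from the numerator and denominator of the reduced fraction: 25 = 2^0 · 25 and 12 = 2^2 · 3. Apply v_p(a/b) = v_p(a) − v_p(b): v_2(25/12) = 0 − 2 = -2.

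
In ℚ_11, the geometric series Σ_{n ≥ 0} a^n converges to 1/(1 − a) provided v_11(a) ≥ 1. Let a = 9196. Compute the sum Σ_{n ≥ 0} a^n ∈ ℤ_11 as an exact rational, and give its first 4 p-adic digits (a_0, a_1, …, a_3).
Σ a^n = 1/(1 − a) = -1/9195;  first 4 digits = (1, 0, 10, 6)

v_11(a) = 2 ≥ 1, so the series converges in ℤ_11 to 1/(1 − a) = 1/(1 − 9196) = -1/9195. Expand this rational in ℤ_11: compute digits iteratively via d_i = x_i mod 11, x_{i+1} = (x_i − d_i)/11. The first 4 digits are (1, 0, 10, 6).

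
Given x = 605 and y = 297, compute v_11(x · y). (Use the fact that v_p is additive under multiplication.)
v_11(179685) = 3

v_p(x) = 2 (factor: 605 = 11^2 · 5); v_p(y) = 1 (factor: 297 = 11^1 · 27). Additivity: v_p(xy) = v_p(x) + v_p(y) = 2 + 1 = 3. (Direct check: xy = 179685 = 11^3 · (135).)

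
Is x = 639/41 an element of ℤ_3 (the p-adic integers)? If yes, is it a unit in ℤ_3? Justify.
x ∈ ℤ_3 but not a unit; v_3(x) = 2 > 0

ℤ_3 = {x ∈ ℚ_3 : v_3(x) ≥ 0} and ℤ_3^× = {x ∈ ℤ_3 : v_3(x) = 0}. Here v_3(639/41) = v_3(num) − v_3(den) = 2; compare against these criteria.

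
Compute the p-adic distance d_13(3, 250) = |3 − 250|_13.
d_13(3, 250) = 1/13

Step 1 — x − y = 3 − 250 = -247. Step 2 — v_13(-247) = 1 (factor: -247 = −(13^1 · 19); the sign does not affect v_p). Step 3 — |x − y|_13 = 13^{-1} = 1/13.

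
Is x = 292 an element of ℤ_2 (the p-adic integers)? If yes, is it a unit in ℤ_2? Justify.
x ∈ ℤ_2 but not a unit; v_2(x) = 2 > 0

ℤ_2 = {x ∈ ℚ_2 : v_2(x) ≥ 0} and ℤ_2^× = {x ∈ ℤ_2 : v_2(x) = 0}. Here v_2(292) = v_2(num) − v_2(den) = 2; compare against these criteria.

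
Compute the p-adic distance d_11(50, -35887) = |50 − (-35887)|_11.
d_11(50, -35887) = 1/1331

Step 1 — x − y = 50 − (-35887) = 35937. Step 2 — v_11(35937) = 3 (factor: 35937 = (11^3 · 27); the sign does not affect v_p). Step 3 — |x − y|_11 = 11^{-3} = 1/1331.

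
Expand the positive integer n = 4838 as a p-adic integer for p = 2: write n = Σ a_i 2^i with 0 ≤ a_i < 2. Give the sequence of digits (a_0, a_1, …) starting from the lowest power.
(a_0, a_1, …) = (0, 1, 1, 0, 0, 1, 1, 1, 0, 1, 0, 0, 1)

Repeated division by 2 gives the digits low-to-high: 4838 = 1·2^1 + 1·2^2 + 1·2^5 + 1·2^6 + 1·2^7 + 1·2^9 + 1·2^12. Digit sequence: (0, 1, 1, 0, 0, 1, 1, 1, 0, 1, 0, 0, 1).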